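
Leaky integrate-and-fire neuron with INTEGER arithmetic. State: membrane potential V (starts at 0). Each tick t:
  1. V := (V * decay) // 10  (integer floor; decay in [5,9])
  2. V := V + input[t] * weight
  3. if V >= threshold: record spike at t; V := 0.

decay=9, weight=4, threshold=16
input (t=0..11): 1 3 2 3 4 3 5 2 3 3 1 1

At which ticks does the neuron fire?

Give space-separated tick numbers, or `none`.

Answer: 2 4 6 8 11

Derivation:
t=0: input=1 -> V=4
t=1: input=3 -> V=15
t=2: input=2 -> V=0 FIRE
t=3: input=3 -> V=12
t=4: input=4 -> V=0 FIRE
t=5: input=3 -> V=12
t=6: input=5 -> V=0 FIRE
t=7: input=2 -> V=8
t=8: input=3 -> V=0 FIRE
t=9: input=3 -> V=12
t=10: input=1 -> V=14
t=11: input=1 -> V=0 FIRE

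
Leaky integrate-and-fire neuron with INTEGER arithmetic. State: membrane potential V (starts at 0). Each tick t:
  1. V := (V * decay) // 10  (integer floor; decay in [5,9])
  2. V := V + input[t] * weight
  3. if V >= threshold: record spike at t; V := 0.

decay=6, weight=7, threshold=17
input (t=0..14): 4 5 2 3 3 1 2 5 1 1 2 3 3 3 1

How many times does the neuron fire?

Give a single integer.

t=0: input=4 -> V=0 FIRE
t=1: input=5 -> V=0 FIRE
t=2: input=2 -> V=14
t=3: input=3 -> V=0 FIRE
t=4: input=3 -> V=0 FIRE
t=5: input=1 -> V=7
t=6: input=2 -> V=0 FIRE
t=7: input=5 -> V=0 FIRE
t=8: input=1 -> V=7
t=9: input=1 -> V=11
t=10: input=2 -> V=0 FIRE
t=11: input=3 -> V=0 FIRE
t=12: input=3 -> V=0 FIRE
t=13: input=3 -> V=0 FIRE
t=14: input=1 -> V=7

Answer: 10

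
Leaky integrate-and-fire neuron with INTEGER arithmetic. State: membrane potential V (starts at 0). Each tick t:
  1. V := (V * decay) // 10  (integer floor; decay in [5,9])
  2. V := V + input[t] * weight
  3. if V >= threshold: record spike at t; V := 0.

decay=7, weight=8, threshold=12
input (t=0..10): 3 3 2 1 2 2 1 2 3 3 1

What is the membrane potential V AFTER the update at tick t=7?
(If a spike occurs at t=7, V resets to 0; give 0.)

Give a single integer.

Answer: 0

Derivation:
t=0: input=3 -> V=0 FIRE
t=1: input=3 -> V=0 FIRE
t=2: input=2 -> V=0 FIRE
t=3: input=1 -> V=8
t=4: input=2 -> V=0 FIRE
t=5: input=2 -> V=0 FIRE
t=6: input=1 -> V=8
t=7: input=2 -> V=0 FIRE
t=8: input=3 -> V=0 FIRE
t=9: input=3 -> V=0 FIRE
t=10: input=1 -> V=8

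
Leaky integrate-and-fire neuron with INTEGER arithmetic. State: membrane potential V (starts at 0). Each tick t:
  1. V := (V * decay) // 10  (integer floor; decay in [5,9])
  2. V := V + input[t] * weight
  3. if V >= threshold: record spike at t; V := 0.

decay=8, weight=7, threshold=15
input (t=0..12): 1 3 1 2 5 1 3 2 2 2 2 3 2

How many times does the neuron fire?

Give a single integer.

Answer: 7

Derivation:
t=0: input=1 -> V=7
t=1: input=3 -> V=0 FIRE
t=2: input=1 -> V=7
t=3: input=2 -> V=0 FIRE
t=4: input=5 -> V=0 FIRE
t=5: input=1 -> V=7
t=6: input=3 -> V=0 FIRE
t=7: input=2 -> V=14
t=8: input=2 -> V=0 FIRE
t=9: input=2 -> V=14
t=10: input=2 -> V=0 FIRE
t=11: input=3 -> V=0 FIRE
t=12: input=2 -> V=14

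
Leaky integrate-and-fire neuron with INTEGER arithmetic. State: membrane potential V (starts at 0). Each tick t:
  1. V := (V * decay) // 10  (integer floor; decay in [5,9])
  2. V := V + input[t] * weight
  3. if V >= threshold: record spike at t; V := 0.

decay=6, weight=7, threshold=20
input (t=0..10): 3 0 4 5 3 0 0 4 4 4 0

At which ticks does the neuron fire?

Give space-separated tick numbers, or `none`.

t=0: input=3 -> V=0 FIRE
t=1: input=0 -> V=0
t=2: input=4 -> V=0 FIRE
t=3: input=5 -> V=0 FIRE
t=4: input=3 -> V=0 FIRE
t=5: input=0 -> V=0
t=6: input=0 -> V=0
t=7: input=4 -> V=0 FIRE
t=8: input=4 -> V=0 FIRE
t=9: input=4 -> V=0 FIRE
t=10: input=0 -> V=0

Answer: 0 2 3 4 7 8 9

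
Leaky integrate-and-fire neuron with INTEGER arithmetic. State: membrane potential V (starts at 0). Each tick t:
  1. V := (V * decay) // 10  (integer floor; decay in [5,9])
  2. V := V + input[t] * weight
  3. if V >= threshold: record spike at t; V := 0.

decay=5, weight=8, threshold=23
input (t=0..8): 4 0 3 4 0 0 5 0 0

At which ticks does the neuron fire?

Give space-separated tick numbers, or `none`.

Answer: 0 2 3 6

Derivation:
t=0: input=4 -> V=0 FIRE
t=1: input=0 -> V=0
t=2: input=3 -> V=0 FIRE
t=3: input=4 -> V=0 FIRE
t=4: input=0 -> V=0
t=5: input=0 -> V=0
t=6: input=5 -> V=0 FIRE
t=7: input=0 -> V=0
t=8: input=0 -> V=0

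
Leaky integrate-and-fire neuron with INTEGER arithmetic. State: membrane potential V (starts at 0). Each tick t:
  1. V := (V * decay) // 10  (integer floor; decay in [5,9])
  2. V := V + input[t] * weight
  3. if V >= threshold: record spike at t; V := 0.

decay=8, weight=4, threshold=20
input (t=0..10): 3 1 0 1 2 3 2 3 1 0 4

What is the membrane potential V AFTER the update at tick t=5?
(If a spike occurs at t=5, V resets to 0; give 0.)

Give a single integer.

t=0: input=3 -> V=12
t=1: input=1 -> V=13
t=2: input=0 -> V=10
t=3: input=1 -> V=12
t=4: input=2 -> V=17
t=5: input=3 -> V=0 FIRE
t=6: input=2 -> V=8
t=7: input=3 -> V=18
t=8: input=1 -> V=18
t=9: input=0 -> V=14
t=10: input=4 -> V=0 FIRE

Answer: 0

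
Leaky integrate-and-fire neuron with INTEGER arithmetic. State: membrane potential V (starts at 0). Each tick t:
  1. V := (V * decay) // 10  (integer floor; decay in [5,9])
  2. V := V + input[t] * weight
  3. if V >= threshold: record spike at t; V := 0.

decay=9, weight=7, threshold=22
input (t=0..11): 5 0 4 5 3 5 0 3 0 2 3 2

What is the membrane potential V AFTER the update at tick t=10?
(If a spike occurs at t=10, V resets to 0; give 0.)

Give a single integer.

Answer: 21

Derivation:
t=0: input=5 -> V=0 FIRE
t=1: input=0 -> V=0
t=2: input=4 -> V=0 FIRE
t=3: input=5 -> V=0 FIRE
t=4: input=3 -> V=21
t=5: input=5 -> V=0 FIRE
t=6: input=0 -> V=0
t=7: input=3 -> V=21
t=8: input=0 -> V=18
t=9: input=2 -> V=0 FIRE
t=10: input=3 -> V=21
t=11: input=2 -> V=0 FIRE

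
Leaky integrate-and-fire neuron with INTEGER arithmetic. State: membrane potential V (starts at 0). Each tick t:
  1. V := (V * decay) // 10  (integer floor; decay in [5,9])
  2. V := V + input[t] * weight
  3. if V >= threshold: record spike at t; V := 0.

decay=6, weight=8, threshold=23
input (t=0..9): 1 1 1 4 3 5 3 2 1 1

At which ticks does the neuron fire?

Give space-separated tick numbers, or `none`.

t=0: input=1 -> V=8
t=1: input=1 -> V=12
t=2: input=1 -> V=15
t=3: input=4 -> V=0 FIRE
t=4: input=3 -> V=0 FIRE
t=5: input=5 -> V=0 FIRE
t=6: input=3 -> V=0 FIRE
t=7: input=2 -> V=16
t=8: input=1 -> V=17
t=9: input=1 -> V=18

Answer: 3 4 5 6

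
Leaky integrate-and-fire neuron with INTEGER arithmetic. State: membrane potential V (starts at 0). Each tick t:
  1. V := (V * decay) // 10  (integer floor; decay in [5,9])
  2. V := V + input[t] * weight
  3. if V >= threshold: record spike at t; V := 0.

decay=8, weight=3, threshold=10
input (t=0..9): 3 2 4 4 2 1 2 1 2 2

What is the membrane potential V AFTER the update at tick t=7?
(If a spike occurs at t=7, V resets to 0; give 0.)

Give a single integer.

Answer: 3

Derivation:
t=0: input=3 -> V=9
t=1: input=2 -> V=0 FIRE
t=2: input=4 -> V=0 FIRE
t=3: input=4 -> V=0 FIRE
t=4: input=2 -> V=6
t=5: input=1 -> V=7
t=6: input=2 -> V=0 FIRE
t=7: input=1 -> V=3
t=8: input=2 -> V=8
t=9: input=2 -> V=0 FIRE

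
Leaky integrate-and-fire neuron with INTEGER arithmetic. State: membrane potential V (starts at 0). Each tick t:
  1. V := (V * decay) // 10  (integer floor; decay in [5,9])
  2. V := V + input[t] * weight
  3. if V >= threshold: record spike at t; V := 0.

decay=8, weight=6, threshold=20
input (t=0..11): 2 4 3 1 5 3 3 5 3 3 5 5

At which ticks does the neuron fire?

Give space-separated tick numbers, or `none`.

Answer: 1 3 4 6 7 9 10 11

Derivation:
t=0: input=2 -> V=12
t=1: input=4 -> V=0 FIRE
t=2: input=3 -> V=18
t=3: input=1 -> V=0 FIRE
t=4: input=5 -> V=0 FIRE
t=5: input=3 -> V=18
t=6: input=3 -> V=0 FIRE
t=7: input=5 -> V=0 FIRE
t=8: input=3 -> V=18
t=9: input=3 -> V=0 FIRE
t=10: input=5 -> V=0 FIRE
t=11: input=5 -> V=0 FIRE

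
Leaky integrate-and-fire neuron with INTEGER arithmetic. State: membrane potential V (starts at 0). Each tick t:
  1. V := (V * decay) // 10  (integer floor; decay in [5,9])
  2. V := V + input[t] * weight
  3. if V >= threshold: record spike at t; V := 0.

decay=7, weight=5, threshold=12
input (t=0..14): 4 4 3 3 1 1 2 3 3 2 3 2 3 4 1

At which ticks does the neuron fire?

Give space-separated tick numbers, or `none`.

Answer: 0 1 2 3 6 7 8 10 12 13

Derivation:
t=0: input=4 -> V=0 FIRE
t=1: input=4 -> V=0 FIRE
t=2: input=3 -> V=0 FIRE
t=3: input=3 -> V=0 FIRE
t=4: input=1 -> V=5
t=5: input=1 -> V=8
t=6: input=2 -> V=0 FIRE
t=7: input=3 -> V=0 FIRE
t=8: input=3 -> V=0 FIRE
t=9: input=2 -> V=10
t=10: input=3 -> V=0 FIRE
t=11: input=2 -> V=10
t=12: input=3 -> V=0 FIRE
t=13: input=4 -> V=0 FIRE
t=14: input=1 -> V=5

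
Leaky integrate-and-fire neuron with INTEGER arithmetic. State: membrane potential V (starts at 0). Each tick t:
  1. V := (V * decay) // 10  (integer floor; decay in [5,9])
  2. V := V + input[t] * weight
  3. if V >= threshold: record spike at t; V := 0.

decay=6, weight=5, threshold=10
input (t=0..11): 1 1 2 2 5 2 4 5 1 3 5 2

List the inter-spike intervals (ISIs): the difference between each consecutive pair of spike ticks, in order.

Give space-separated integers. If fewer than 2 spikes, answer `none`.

t=0: input=1 -> V=5
t=1: input=1 -> V=8
t=2: input=2 -> V=0 FIRE
t=3: input=2 -> V=0 FIRE
t=4: input=5 -> V=0 FIRE
t=5: input=2 -> V=0 FIRE
t=6: input=4 -> V=0 FIRE
t=7: input=5 -> V=0 FIRE
t=8: input=1 -> V=5
t=9: input=3 -> V=0 FIRE
t=10: input=5 -> V=0 FIRE
t=11: input=2 -> V=0 FIRE

Answer: 1 1 1 1 1 2 1 1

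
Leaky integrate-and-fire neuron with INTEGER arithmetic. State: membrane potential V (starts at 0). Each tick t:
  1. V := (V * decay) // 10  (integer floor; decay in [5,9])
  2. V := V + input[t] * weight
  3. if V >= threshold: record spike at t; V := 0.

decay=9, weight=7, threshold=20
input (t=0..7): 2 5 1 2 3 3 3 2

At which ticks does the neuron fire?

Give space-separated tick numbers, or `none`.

t=0: input=2 -> V=14
t=1: input=5 -> V=0 FIRE
t=2: input=1 -> V=7
t=3: input=2 -> V=0 FIRE
t=4: input=3 -> V=0 FIRE
t=5: input=3 -> V=0 FIRE
t=6: input=3 -> V=0 FIRE
t=7: input=2 -> V=14

Answer: 1 3 4 5 6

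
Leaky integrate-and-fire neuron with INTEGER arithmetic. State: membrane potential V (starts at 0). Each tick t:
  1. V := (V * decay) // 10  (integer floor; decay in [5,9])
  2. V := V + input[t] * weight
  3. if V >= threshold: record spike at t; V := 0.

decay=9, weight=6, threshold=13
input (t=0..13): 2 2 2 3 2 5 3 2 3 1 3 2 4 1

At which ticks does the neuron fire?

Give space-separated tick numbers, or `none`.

Answer: 1 3 5 6 8 10 12

Derivation:
t=0: input=2 -> V=12
t=1: input=2 -> V=0 FIRE
t=2: input=2 -> V=12
t=3: input=3 -> V=0 FIRE
t=4: input=2 -> V=12
t=5: input=5 -> V=0 FIRE
t=6: input=3 -> V=0 FIRE
t=7: input=2 -> V=12
t=8: input=3 -> V=0 FIRE
t=9: input=1 -> V=6
t=10: input=3 -> V=0 FIRE
t=11: input=2 -> V=12
t=12: input=4 -> V=0 FIRE
t=13: input=1 -> V=6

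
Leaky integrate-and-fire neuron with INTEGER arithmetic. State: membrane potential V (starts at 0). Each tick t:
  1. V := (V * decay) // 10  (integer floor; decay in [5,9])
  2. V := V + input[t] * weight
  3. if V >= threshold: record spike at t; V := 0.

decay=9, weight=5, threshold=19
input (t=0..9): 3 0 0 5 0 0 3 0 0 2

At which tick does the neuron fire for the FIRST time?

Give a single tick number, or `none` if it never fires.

t=0: input=3 -> V=15
t=1: input=0 -> V=13
t=2: input=0 -> V=11
t=3: input=5 -> V=0 FIRE
t=4: input=0 -> V=0
t=5: input=0 -> V=0
t=6: input=3 -> V=15
t=7: input=0 -> V=13
t=8: input=0 -> V=11
t=9: input=2 -> V=0 FIRE

Answer: 3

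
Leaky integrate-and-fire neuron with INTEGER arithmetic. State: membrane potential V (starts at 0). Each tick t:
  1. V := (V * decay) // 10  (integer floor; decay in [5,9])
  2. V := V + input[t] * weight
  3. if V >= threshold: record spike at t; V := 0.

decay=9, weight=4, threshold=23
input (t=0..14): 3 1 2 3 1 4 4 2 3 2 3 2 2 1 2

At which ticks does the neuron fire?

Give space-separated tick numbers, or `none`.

Answer: 3 6 9 12

Derivation:
t=0: input=3 -> V=12
t=1: input=1 -> V=14
t=2: input=2 -> V=20
t=3: input=3 -> V=0 FIRE
t=4: input=1 -> V=4
t=5: input=4 -> V=19
t=6: input=4 -> V=0 FIRE
t=7: input=2 -> V=8
t=8: input=3 -> V=19
t=9: input=2 -> V=0 FIRE
t=10: input=3 -> V=12
t=11: input=2 -> V=18
t=12: input=2 -> V=0 FIRE
t=13: input=1 -> V=4
t=14: input=2 -> V=11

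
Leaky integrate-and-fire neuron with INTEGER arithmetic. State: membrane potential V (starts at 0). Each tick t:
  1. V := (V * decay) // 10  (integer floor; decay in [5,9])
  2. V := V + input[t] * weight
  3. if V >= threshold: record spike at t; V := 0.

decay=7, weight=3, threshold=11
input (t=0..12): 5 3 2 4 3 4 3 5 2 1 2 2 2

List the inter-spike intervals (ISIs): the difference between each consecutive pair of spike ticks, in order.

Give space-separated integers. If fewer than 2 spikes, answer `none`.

t=0: input=5 -> V=0 FIRE
t=1: input=3 -> V=9
t=2: input=2 -> V=0 FIRE
t=3: input=4 -> V=0 FIRE
t=4: input=3 -> V=9
t=5: input=4 -> V=0 FIRE
t=6: input=3 -> V=9
t=7: input=5 -> V=0 FIRE
t=8: input=2 -> V=6
t=9: input=1 -> V=7
t=10: input=2 -> V=10
t=11: input=2 -> V=0 FIRE
t=12: input=2 -> V=6

Answer: 2 1 2 2 4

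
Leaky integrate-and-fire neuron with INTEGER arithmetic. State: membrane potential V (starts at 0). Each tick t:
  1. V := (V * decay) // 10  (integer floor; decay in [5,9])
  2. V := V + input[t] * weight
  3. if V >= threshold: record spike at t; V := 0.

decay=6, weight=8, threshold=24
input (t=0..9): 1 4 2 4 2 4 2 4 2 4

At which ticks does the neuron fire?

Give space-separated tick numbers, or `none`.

Answer: 1 3 5 7 9

Derivation:
t=0: input=1 -> V=8
t=1: input=4 -> V=0 FIRE
t=2: input=2 -> V=16
t=3: input=4 -> V=0 FIRE
t=4: input=2 -> V=16
t=5: input=4 -> V=0 FIRE
t=6: input=2 -> V=16
t=7: input=4 -> V=0 FIRE
t=8: input=2 -> V=16
t=9: input=4 -> V=0 FIRE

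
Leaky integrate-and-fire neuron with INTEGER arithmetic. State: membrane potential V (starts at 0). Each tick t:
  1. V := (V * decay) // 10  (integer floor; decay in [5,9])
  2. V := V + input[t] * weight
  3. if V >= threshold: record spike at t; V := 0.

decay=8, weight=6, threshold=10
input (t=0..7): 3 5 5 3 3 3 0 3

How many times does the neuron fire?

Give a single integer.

Answer: 7

Derivation:
t=0: input=3 -> V=0 FIRE
t=1: input=5 -> V=0 FIRE
t=2: input=5 -> V=0 FIRE
t=3: input=3 -> V=0 FIRE
t=4: input=3 -> V=0 FIRE
t=5: input=3 -> V=0 FIRE
t=6: input=0 -> V=0
t=7: input=3 -> V=0 FIRE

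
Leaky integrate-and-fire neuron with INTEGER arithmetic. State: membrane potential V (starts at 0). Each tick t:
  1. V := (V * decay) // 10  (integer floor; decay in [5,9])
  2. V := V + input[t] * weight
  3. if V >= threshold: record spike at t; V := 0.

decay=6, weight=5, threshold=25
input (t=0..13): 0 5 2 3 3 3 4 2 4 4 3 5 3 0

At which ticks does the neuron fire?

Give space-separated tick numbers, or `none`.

Answer: 1 4 6 8 10 11

Derivation:
t=0: input=0 -> V=0
t=1: input=5 -> V=0 FIRE
t=2: input=2 -> V=10
t=3: input=3 -> V=21
t=4: input=3 -> V=0 FIRE
t=5: input=3 -> V=15
t=6: input=4 -> V=0 FIRE
t=7: input=2 -> V=10
t=8: input=4 -> V=0 FIRE
t=9: input=4 -> V=20
t=10: input=3 -> V=0 FIRE
t=11: input=5 -> V=0 FIRE
t=12: input=3 -> V=15
t=13: input=0 -> V=9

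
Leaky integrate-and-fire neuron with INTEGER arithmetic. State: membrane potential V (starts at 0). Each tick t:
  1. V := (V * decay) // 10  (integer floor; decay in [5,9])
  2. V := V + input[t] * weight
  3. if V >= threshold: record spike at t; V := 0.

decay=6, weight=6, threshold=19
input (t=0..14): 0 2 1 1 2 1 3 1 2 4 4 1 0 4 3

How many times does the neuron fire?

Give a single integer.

t=0: input=0 -> V=0
t=1: input=2 -> V=12
t=2: input=1 -> V=13
t=3: input=1 -> V=13
t=4: input=2 -> V=0 FIRE
t=5: input=1 -> V=6
t=6: input=3 -> V=0 FIRE
t=7: input=1 -> V=6
t=8: input=2 -> V=15
t=9: input=4 -> V=0 FIRE
t=10: input=4 -> V=0 FIRE
t=11: input=1 -> V=6
t=12: input=0 -> V=3
t=13: input=4 -> V=0 FIRE
t=14: input=3 -> V=18

Answer: 5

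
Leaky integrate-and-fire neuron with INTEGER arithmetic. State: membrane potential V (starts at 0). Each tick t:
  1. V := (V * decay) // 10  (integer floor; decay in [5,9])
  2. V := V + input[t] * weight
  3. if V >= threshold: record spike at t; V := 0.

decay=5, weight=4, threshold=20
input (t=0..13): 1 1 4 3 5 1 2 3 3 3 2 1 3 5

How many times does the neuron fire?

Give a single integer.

Answer: 4

Derivation:
t=0: input=1 -> V=4
t=1: input=1 -> V=6
t=2: input=4 -> V=19
t=3: input=3 -> V=0 FIRE
t=4: input=5 -> V=0 FIRE
t=5: input=1 -> V=4
t=6: input=2 -> V=10
t=7: input=3 -> V=17
t=8: input=3 -> V=0 FIRE
t=9: input=3 -> V=12
t=10: input=2 -> V=14
t=11: input=1 -> V=11
t=12: input=3 -> V=17
t=13: input=5 -> V=0 FIRE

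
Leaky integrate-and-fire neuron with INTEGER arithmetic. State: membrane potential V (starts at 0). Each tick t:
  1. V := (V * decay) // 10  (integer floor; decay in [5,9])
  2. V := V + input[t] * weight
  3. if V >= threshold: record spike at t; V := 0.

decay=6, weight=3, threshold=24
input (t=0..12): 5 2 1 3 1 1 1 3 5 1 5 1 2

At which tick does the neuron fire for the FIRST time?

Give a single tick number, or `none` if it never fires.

t=0: input=5 -> V=15
t=1: input=2 -> V=15
t=2: input=1 -> V=12
t=3: input=3 -> V=16
t=4: input=1 -> V=12
t=5: input=1 -> V=10
t=6: input=1 -> V=9
t=7: input=3 -> V=14
t=8: input=5 -> V=23
t=9: input=1 -> V=16
t=10: input=5 -> V=0 FIRE
t=11: input=1 -> V=3
t=12: input=2 -> V=7

Answer: 10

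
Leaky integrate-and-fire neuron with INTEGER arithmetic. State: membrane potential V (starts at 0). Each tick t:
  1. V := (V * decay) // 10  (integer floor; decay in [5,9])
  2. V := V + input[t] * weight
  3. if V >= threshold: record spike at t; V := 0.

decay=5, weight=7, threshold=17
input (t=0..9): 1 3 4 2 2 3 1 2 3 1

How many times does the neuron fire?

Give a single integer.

t=0: input=1 -> V=7
t=1: input=3 -> V=0 FIRE
t=2: input=4 -> V=0 FIRE
t=3: input=2 -> V=14
t=4: input=2 -> V=0 FIRE
t=5: input=3 -> V=0 FIRE
t=6: input=1 -> V=7
t=7: input=2 -> V=0 FIRE
t=8: input=3 -> V=0 FIRE
t=9: input=1 -> V=7

Answer: 6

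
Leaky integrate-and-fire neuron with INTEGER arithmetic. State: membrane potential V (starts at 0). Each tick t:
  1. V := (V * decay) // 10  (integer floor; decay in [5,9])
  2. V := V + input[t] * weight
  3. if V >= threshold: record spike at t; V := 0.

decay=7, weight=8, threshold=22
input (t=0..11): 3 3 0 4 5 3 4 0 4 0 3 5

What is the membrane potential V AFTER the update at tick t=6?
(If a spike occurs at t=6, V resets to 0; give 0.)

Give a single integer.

Answer: 0

Derivation:
t=0: input=3 -> V=0 FIRE
t=1: input=3 -> V=0 FIRE
t=2: input=0 -> V=0
t=3: input=4 -> V=0 FIRE
t=4: input=5 -> V=0 FIRE
t=5: input=3 -> V=0 FIRE
t=6: input=4 -> V=0 FIRE
t=7: input=0 -> V=0
t=8: input=4 -> V=0 FIRE
t=9: input=0 -> V=0
t=10: input=3 -> V=0 FIRE
t=11: input=5 -> V=0 FIRE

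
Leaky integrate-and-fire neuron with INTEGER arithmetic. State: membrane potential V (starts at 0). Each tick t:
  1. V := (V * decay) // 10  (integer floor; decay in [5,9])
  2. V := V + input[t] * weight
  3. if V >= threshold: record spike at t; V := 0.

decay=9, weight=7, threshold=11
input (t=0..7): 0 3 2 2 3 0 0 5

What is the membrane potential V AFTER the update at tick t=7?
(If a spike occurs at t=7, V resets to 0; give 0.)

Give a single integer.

Answer: 0

Derivation:
t=0: input=0 -> V=0
t=1: input=3 -> V=0 FIRE
t=2: input=2 -> V=0 FIRE
t=3: input=2 -> V=0 FIRE
t=4: input=3 -> V=0 FIRE
t=5: input=0 -> V=0
t=6: input=0 -> V=0
t=7: input=5 -> V=0 FIRE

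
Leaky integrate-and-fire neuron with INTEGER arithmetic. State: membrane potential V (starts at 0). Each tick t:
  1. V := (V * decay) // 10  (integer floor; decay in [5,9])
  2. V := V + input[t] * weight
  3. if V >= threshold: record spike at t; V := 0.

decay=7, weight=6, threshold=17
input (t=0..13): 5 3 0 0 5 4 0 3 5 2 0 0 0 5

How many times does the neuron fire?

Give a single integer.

t=0: input=5 -> V=0 FIRE
t=1: input=3 -> V=0 FIRE
t=2: input=0 -> V=0
t=3: input=0 -> V=0
t=4: input=5 -> V=0 FIRE
t=5: input=4 -> V=0 FIRE
t=6: input=0 -> V=0
t=7: input=3 -> V=0 FIRE
t=8: input=5 -> V=0 FIRE
t=9: input=2 -> V=12
t=10: input=0 -> V=8
t=11: input=0 -> V=5
t=12: input=0 -> V=3
t=13: input=5 -> V=0 FIRE

Answer: 7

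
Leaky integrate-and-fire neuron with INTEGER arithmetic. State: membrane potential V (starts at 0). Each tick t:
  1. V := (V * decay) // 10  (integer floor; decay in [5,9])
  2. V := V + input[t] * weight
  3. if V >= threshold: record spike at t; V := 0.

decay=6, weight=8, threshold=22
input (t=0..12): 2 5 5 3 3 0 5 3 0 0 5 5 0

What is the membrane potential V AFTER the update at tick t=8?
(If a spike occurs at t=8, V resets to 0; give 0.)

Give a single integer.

t=0: input=2 -> V=16
t=1: input=5 -> V=0 FIRE
t=2: input=5 -> V=0 FIRE
t=3: input=3 -> V=0 FIRE
t=4: input=3 -> V=0 FIRE
t=5: input=0 -> V=0
t=6: input=5 -> V=0 FIRE
t=7: input=3 -> V=0 FIRE
t=8: input=0 -> V=0
t=9: input=0 -> V=0
t=10: input=5 -> V=0 FIRE
t=11: input=5 -> V=0 FIRE
t=12: input=0 -> V=0

Answer: 0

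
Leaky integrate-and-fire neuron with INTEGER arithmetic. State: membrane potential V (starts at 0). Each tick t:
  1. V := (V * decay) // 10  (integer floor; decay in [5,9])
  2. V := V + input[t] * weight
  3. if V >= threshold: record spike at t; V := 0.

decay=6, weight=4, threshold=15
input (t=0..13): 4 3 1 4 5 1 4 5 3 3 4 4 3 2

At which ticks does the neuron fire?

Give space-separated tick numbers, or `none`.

Answer: 0 3 4 6 7 9 10 11 13

Derivation:
t=0: input=4 -> V=0 FIRE
t=1: input=3 -> V=12
t=2: input=1 -> V=11
t=3: input=4 -> V=0 FIRE
t=4: input=5 -> V=0 FIRE
t=5: input=1 -> V=4
t=6: input=4 -> V=0 FIRE
t=7: input=5 -> V=0 FIRE
t=8: input=3 -> V=12
t=9: input=3 -> V=0 FIRE
t=10: input=4 -> V=0 FIRE
t=11: input=4 -> V=0 FIRE
t=12: input=3 -> V=12
t=13: input=2 -> V=0 FIRE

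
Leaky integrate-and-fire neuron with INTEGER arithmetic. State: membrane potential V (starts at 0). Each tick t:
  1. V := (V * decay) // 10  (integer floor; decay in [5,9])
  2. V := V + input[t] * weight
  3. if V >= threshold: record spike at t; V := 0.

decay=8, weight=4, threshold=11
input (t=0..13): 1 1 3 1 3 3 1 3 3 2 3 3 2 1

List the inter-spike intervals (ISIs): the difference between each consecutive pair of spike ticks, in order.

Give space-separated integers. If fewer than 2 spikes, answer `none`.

Answer: 2 1 2 1 2 1

Derivation:
t=0: input=1 -> V=4
t=1: input=1 -> V=7
t=2: input=3 -> V=0 FIRE
t=3: input=1 -> V=4
t=4: input=3 -> V=0 FIRE
t=5: input=3 -> V=0 FIRE
t=6: input=1 -> V=4
t=7: input=3 -> V=0 FIRE
t=8: input=3 -> V=0 FIRE
t=9: input=2 -> V=8
t=10: input=3 -> V=0 FIRE
t=11: input=3 -> V=0 FIRE
t=12: input=2 -> V=8
t=13: input=1 -> V=10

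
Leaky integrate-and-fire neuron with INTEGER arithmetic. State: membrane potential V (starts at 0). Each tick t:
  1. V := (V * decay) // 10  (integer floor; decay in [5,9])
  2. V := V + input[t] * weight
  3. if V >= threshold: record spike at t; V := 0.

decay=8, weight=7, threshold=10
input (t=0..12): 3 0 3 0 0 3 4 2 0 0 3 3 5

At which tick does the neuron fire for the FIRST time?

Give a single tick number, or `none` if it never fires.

Answer: 0

Derivation:
t=0: input=3 -> V=0 FIRE
t=1: input=0 -> V=0
t=2: input=3 -> V=0 FIRE
t=3: input=0 -> V=0
t=4: input=0 -> V=0
t=5: input=3 -> V=0 FIRE
t=6: input=4 -> V=0 FIRE
t=7: input=2 -> V=0 FIRE
t=8: input=0 -> V=0
t=9: input=0 -> V=0
t=10: input=3 -> V=0 FIRE
t=11: input=3 -> V=0 FIRE
t=12: input=5 -> V=0 FIRE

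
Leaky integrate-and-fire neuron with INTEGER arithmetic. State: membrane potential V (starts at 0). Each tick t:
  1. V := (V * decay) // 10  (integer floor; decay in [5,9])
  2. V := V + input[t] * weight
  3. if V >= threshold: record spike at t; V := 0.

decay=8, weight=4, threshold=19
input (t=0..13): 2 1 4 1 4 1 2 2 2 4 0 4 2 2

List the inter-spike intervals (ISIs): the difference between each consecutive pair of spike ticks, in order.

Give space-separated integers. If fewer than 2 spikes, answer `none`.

t=0: input=2 -> V=8
t=1: input=1 -> V=10
t=2: input=4 -> V=0 FIRE
t=3: input=1 -> V=4
t=4: input=4 -> V=0 FIRE
t=5: input=1 -> V=4
t=6: input=2 -> V=11
t=7: input=2 -> V=16
t=8: input=2 -> V=0 FIRE
t=9: input=4 -> V=16
t=10: input=0 -> V=12
t=11: input=4 -> V=0 FIRE
t=12: input=2 -> V=8
t=13: input=2 -> V=14

Answer: 2 4 3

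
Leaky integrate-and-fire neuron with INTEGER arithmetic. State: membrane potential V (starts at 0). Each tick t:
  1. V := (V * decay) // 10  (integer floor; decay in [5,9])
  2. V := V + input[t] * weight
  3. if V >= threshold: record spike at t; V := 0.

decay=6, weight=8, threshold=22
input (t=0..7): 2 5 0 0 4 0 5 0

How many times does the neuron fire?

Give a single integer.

Answer: 3

Derivation:
t=0: input=2 -> V=16
t=1: input=5 -> V=0 FIRE
t=2: input=0 -> V=0
t=3: input=0 -> V=0
t=4: input=4 -> V=0 FIRE
t=5: input=0 -> V=0
t=6: input=5 -> V=0 FIRE
t=7: input=0 -> V=0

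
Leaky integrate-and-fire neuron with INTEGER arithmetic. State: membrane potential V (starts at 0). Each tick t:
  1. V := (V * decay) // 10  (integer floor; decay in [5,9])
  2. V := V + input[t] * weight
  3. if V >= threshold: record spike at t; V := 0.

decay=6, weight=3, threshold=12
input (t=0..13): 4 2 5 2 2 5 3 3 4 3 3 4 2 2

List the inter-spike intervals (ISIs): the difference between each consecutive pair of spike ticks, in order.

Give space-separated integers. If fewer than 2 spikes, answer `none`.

t=0: input=4 -> V=0 FIRE
t=1: input=2 -> V=6
t=2: input=5 -> V=0 FIRE
t=3: input=2 -> V=6
t=4: input=2 -> V=9
t=5: input=5 -> V=0 FIRE
t=6: input=3 -> V=9
t=7: input=3 -> V=0 FIRE
t=8: input=4 -> V=0 FIRE
t=9: input=3 -> V=9
t=10: input=3 -> V=0 FIRE
t=11: input=4 -> V=0 FIRE
t=12: input=2 -> V=6
t=13: input=2 -> V=9

Answer: 2 3 2 1 2 1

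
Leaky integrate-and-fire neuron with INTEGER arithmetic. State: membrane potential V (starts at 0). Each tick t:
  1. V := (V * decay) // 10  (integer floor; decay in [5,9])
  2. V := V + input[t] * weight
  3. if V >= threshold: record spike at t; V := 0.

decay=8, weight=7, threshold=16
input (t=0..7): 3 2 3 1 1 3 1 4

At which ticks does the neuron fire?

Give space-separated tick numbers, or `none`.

t=0: input=3 -> V=0 FIRE
t=1: input=2 -> V=14
t=2: input=3 -> V=0 FIRE
t=3: input=1 -> V=7
t=4: input=1 -> V=12
t=5: input=3 -> V=0 FIRE
t=6: input=1 -> V=7
t=7: input=4 -> V=0 FIRE

Answer: 0 2 5 7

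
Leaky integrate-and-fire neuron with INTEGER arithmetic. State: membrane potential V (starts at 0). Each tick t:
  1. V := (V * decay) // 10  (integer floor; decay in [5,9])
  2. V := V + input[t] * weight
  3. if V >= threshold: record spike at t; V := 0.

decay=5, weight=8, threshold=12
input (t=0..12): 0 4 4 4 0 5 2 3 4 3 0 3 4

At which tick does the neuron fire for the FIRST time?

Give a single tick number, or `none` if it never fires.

Answer: 1

Derivation:
t=0: input=0 -> V=0
t=1: input=4 -> V=0 FIRE
t=2: input=4 -> V=0 FIRE
t=3: input=4 -> V=0 FIRE
t=4: input=0 -> V=0
t=5: input=5 -> V=0 FIRE
t=6: input=2 -> V=0 FIRE
t=7: input=3 -> V=0 FIRE
t=8: input=4 -> V=0 FIRE
t=9: input=3 -> V=0 FIRE
t=10: input=0 -> V=0
t=11: input=3 -> V=0 FIRE
t=12: input=4 -> V=0 FIRE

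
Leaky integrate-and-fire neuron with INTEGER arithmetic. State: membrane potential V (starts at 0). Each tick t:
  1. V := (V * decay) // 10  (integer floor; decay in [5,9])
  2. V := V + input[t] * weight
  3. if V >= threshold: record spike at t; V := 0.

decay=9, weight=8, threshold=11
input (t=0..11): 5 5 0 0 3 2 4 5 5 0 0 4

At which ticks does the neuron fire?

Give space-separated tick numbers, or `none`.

t=0: input=5 -> V=0 FIRE
t=1: input=5 -> V=0 FIRE
t=2: input=0 -> V=0
t=3: input=0 -> V=0
t=4: input=3 -> V=0 FIRE
t=5: input=2 -> V=0 FIRE
t=6: input=4 -> V=0 FIRE
t=7: input=5 -> V=0 FIRE
t=8: input=5 -> V=0 FIRE
t=9: input=0 -> V=0
t=10: input=0 -> V=0
t=11: input=4 -> V=0 FIRE

Answer: 0 1 4 5 6 7 8 11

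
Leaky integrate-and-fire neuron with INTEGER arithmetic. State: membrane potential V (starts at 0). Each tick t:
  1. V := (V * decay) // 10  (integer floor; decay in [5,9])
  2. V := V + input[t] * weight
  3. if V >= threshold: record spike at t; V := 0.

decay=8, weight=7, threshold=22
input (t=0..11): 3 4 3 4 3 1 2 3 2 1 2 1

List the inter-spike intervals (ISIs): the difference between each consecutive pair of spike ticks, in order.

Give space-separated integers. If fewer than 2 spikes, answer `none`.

t=0: input=3 -> V=21
t=1: input=4 -> V=0 FIRE
t=2: input=3 -> V=21
t=3: input=4 -> V=0 FIRE
t=4: input=3 -> V=21
t=5: input=1 -> V=0 FIRE
t=6: input=2 -> V=14
t=7: input=3 -> V=0 FIRE
t=8: input=2 -> V=14
t=9: input=1 -> V=18
t=10: input=2 -> V=0 FIRE
t=11: input=1 -> V=7

Answer: 2 2 2 3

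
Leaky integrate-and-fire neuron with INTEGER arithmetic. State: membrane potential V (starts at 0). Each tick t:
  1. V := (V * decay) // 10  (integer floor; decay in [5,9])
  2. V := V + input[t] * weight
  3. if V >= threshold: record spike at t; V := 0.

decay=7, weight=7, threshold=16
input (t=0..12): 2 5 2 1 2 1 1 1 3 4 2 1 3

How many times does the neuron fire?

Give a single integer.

t=0: input=2 -> V=14
t=1: input=5 -> V=0 FIRE
t=2: input=2 -> V=14
t=3: input=1 -> V=0 FIRE
t=4: input=2 -> V=14
t=5: input=1 -> V=0 FIRE
t=6: input=1 -> V=7
t=7: input=1 -> V=11
t=8: input=3 -> V=0 FIRE
t=9: input=4 -> V=0 FIRE
t=10: input=2 -> V=14
t=11: input=1 -> V=0 FIRE
t=12: input=3 -> V=0 FIRE

Answer: 7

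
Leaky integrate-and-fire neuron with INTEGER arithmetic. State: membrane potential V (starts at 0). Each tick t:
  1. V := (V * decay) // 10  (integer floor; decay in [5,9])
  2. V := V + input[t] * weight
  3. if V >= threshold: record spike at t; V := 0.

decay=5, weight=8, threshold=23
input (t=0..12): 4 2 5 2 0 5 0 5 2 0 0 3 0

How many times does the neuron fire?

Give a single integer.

t=0: input=4 -> V=0 FIRE
t=1: input=2 -> V=16
t=2: input=5 -> V=0 FIRE
t=3: input=2 -> V=16
t=4: input=0 -> V=8
t=5: input=5 -> V=0 FIRE
t=6: input=0 -> V=0
t=7: input=5 -> V=0 FIRE
t=8: input=2 -> V=16
t=9: input=0 -> V=8
t=10: input=0 -> V=4
t=11: input=3 -> V=0 FIRE
t=12: input=0 -> V=0

Answer: 5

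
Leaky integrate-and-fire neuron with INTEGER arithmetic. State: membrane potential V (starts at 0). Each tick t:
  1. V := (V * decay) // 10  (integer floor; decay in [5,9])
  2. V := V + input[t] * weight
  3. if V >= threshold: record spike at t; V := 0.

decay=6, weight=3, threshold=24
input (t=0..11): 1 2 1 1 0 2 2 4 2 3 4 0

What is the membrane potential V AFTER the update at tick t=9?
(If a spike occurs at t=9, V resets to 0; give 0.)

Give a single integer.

Answer: 18

Derivation:
t=0: input=1 -> V=3
t=1: input=2 -> V=7
t=2: input=1 -> V=7
t=3: input=1 -> V=7
t=4: input=0 -> V=4
t=5: input=2 -> V=8
t=6: input=2 -> V=10
t=7: input=4 -> V=18
t=8: input=2 -> V=16
t=9: input=3 -> V=18
t=10: input=4 -> V=22
t=11: input=0 -> V=13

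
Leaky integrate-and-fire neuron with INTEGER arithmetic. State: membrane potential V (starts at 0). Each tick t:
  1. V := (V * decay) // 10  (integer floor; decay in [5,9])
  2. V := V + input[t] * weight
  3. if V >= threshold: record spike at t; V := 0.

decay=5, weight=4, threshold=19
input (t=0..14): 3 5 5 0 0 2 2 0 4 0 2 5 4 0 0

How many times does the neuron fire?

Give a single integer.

t=0: input=3 -> V=12
t=1: input=5 -> V=0 FIRE
t=2: input=5 -> V=0 FIRE
t=3: input=0 -> V=0
t=4: input=0 -> V=0
t=5: input=2 -> V=8
t=6: input=2 -> V=12
t=7: input=0 -> V=6
t=8: input=4 -> V=0 FIRE
t=9: input=0 -> V=0
t=10: input=2 -> V=8
t=11: input=5 -> V=0 FIRE
t=12: input=4 -> V=16
t=13: input=0 -> V=8
t=14: input=0 -> V=4

Answer: 4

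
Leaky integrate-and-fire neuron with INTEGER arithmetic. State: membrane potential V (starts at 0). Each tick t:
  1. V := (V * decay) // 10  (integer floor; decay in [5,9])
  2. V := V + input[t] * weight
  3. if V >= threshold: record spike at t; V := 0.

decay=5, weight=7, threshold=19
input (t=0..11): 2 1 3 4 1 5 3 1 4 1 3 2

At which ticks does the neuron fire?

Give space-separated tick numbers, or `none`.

Answer: 2 3 5 6 8 10

Derivation:
t=0: input=2 -> V=14
t=1: input=1 -> V=14
t=2: input=3 -> V=0 FIRE
t=3: input=4 -> V=0 FIRE
t=4: input=1 -> V=7
t=5: input=5 -> V=0 FIRE
t=6: input=3 -> V=0 FIRE
t=7: input=1 -> V=7
t=8: input=4 -> V=0 FIRE
t=9: input=1 -> V=7
t=10: input=3 -> V=0 FIRE
t=11: input=2 -> V=14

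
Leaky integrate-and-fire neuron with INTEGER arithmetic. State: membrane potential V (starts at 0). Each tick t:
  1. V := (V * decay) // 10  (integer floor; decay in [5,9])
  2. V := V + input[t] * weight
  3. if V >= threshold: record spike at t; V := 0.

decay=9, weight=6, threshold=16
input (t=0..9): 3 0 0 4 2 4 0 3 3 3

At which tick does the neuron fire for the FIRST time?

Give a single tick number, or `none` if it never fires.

Answer: 0

Derivation:
t=0: input=3 -> V=0 FIRE
t=1: input=0 -> V=0
t=2: input=0 -> V=0
t=3: input=4 -> V=0 FIRE
t=4: input=2 -> V=12
t=5: input=4 -> V=0 FIRE
t=6: input=0 -> V=0
t=7: input=3 -> V=0 FIRE
t=8: input=3 -> V=0 FIRE
t=9: input=3 -> V=0 FIRE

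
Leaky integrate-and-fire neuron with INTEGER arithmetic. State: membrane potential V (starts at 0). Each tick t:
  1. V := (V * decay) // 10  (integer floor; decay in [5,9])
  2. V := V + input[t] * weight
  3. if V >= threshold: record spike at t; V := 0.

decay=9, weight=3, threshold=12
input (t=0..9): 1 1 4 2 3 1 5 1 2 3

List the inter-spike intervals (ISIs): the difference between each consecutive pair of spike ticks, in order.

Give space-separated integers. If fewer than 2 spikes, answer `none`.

Answer: 2 2 3

Derivation:
t=0: input=1 -> V=3
t=1: input=1 -> V=5
t=2: input=4 -> V=0 FIRE
t=3: input=2 -> V=6
t=4: input=3 -> V=0 FIRE
t=5: input=1 -> V=3
t=6: input=5 -> V=0 FIRE
t=7: input=1 -> V=3
t=8: input=2 -> V=8
t=9: input=3 -> V=0 FIRE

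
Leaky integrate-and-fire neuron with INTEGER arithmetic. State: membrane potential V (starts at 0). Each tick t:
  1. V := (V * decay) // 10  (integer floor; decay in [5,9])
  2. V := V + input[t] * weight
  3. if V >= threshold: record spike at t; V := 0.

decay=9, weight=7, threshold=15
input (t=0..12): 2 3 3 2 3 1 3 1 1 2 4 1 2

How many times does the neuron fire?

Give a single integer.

t=0: input=2 -> V=14
t=1: input=3 -> V=0 FIRE
t=2: input=3 -> V=0 FIRE
t=3: input=2 -> V=14
t=4: input=3 -> V=0 FIRE
t=5: input=1 -> V=7
t=6: input=3 -> V=0 FIRE
t=7: input=1 -> V=7
t=8: input=1 -> V=13
t=9: input=2 -> V=0 FIRE
t=10: input=4 -> V=0 FIRE
t=11: input=1 -> V=7
t=12: input=2 -> V=0 FIRE

Answer: 7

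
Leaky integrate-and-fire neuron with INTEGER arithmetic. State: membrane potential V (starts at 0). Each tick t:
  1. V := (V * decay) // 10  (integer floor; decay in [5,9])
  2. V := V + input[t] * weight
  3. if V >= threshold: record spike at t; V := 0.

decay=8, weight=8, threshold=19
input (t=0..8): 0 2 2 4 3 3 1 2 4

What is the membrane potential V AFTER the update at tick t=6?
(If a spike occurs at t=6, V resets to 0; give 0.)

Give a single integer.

t=0: input=0 -> V=0
t=1: input=2 -> V=16
t=2: input=2 -> V=0 FIRE
t=3: input=4 -> V=0 FIRE
t=4: input=3 -> V=0 FIRE
t=5: input=3 -> V=0 FIRE
t=6: input=1 -> V=8
t=7: input=2 -> V=0 FIRE
t=8: input=4 -> V=0 FIRE

Answer: 8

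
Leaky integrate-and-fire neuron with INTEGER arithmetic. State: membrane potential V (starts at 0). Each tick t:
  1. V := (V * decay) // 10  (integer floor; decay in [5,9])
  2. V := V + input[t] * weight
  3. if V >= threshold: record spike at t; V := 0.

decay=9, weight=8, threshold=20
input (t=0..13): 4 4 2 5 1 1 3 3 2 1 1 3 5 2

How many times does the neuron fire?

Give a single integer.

Answer: 8

Derivation:
t=0: input=4 -> V=0 FIRE
t=1: input=4 -> V=0 FIRE
t=2: input=2 -> V=16
t=3: input=5 -> V=0 FIRE
t=4: input=1 -> V=8
t=5: input=1 -> V=15
t=6: input=3 -> V=0 FIRE
t=7: input=3 -> V=0 FIRE
t=8: input=2 -> V=16
t=9: input=1 -> V=0 FIRE
t=10: input=1 -> V=8
t=11: input=3 -> V=0 FIRE
t=12: input=5 -> V=0 FIRE
t=13: input=2 -> V=16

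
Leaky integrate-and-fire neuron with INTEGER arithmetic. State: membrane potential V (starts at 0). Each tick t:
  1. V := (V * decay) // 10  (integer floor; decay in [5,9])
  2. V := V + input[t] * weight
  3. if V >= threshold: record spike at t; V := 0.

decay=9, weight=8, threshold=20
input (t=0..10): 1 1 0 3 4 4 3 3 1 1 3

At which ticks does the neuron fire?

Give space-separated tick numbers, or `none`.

Answer: 3 4 5 6 7 10

Derivation:
t=0: input=1 -> V=8
t=1: input=1 -> V=15
t=2: input=0 -> V=13
t=3: input=3 -> V=0 FIRE
t=4: input=4 -> V=0 FIRE
t=5: input=4 -> V=0 FIRE
t=6: input=3 -> V=0 FIRE
t=7: input=3 -> V=0 FIRE
t=8: input=1 -> V=8
t=9: input=1 -> V=15
t=10: input=3 -> V=0 FIRE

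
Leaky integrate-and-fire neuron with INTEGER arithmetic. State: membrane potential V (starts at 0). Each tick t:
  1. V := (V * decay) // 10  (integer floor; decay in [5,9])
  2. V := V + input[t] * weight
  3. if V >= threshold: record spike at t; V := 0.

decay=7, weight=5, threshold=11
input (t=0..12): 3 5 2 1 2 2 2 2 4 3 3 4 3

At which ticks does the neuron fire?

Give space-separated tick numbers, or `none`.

Answer: 0 1 3 5 7 8 9 10 11 12

Derivation:
t=0: input=3 -> V=0 FIRE
t=1: input=5 -> V=0 FIRE
t=2: input=2 -> V=10
t=3: input=1 -> V=0 FIRE
t=4: input=2 -> V=10
t=5: input=2 -> V=0 FIRE
t=6: input=2 -> V=10
t=7: input=2 -> V=0 FIRE
t=8: input=4 -> V=0 FIRE
t=9: input=3 -> V=0 FIRE
t=10: input=3 -> V=0 FIRE
t=11: input=4 -> V=0 FIRE
t=12: input=3 -> V=0 FIRE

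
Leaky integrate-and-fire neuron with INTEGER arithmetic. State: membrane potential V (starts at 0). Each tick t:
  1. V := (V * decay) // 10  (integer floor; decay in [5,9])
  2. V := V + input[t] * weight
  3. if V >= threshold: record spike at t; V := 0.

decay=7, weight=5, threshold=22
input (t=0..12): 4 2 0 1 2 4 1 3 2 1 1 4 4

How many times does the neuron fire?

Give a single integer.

Answer: 4

Derivation:
t=0: input=4 -> V=20
t=1: input=2 -> V=0 FIRE
t=2: input=0 -> V=0
t=3: input=1 -> V=5
t=4: input=2 -> V=13
t=5: input=4 -> V=0 FIRE
t=6: input=1 -> V=5
t=7: input=3 -> V=18
t=8: input=2 -> V=0 FIRE
t=9: input=1 -> V=5
t=10: input=1 -> V=8
t=11: input=4 -> V=0 FIRE
t=12: input=4 -> V=20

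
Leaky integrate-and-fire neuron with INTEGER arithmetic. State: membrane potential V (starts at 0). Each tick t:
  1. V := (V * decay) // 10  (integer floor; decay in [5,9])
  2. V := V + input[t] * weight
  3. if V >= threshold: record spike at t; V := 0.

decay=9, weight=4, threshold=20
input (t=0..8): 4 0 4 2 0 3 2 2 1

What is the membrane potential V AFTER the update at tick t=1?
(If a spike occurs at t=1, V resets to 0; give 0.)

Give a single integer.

Answer: 14

Derivation:
t=0: input=4 -> V=16
t=1: input=0 -> V=14
t=2: input=4 -> V=0 FIRE
t=3: input=2 -> V=8
t=4: input=0 -> V=7
t=5: input=3 -> V=18
t=6: input=2 -> V=0 FIRE
t=7: input=2 -> V=8
t=8: input=1 -> V=11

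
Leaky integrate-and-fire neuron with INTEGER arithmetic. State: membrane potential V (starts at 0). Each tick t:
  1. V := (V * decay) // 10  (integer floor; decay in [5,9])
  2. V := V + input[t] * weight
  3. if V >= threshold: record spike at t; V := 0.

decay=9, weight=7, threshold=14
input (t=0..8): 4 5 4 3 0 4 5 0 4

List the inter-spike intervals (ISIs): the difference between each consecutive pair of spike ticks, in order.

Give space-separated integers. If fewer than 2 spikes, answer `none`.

Answer: 1 1 1 2 1 2

Derivation:
t=0: input=4 -> V=0 FIRE
t=1: input=5 -> V=0 FIRE
t=2: input=4 -> V=0 FIRE
t=3: input=3 -> V=0 FIRE
t=4: input=0 -> V=0
t=5: input=4 -> V=0 FIRE
t=6: input=5 -> V=0 FIRE
t=7: input=0 -> V=0
t=8: input=4 -> V=0 FIRE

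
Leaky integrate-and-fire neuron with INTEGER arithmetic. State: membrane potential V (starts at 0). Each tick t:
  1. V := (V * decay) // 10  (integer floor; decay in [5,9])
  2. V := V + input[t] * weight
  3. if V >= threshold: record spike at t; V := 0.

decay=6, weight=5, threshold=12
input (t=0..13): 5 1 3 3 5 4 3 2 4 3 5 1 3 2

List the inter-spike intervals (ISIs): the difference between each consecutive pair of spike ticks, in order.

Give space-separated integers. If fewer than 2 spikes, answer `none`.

Answer: 2 1 1 1 1 2 1 1 2

Derivation:
t=0: input=5 -> V=0 FIRE
t=1: input=1 -> V=5
t=2: input=3 -> V=0 FIRE
t=3: input=3 -> V=0 FIRE
t=4: input=5 -> V=0 FIRE
t=5: input=4 -> V=0 FIRE
t=6: input=3 -> V=0 FIRE
t=7: input=2 -> V=10
t=8: input=4 -> V=0 FIRE
t=9: input=3 -> V=0 FIRE
t=10: input=5 -> V=0 FIRE
t=11: input=1 -> V=5
t=12: input=3 -> V=0 FIRE
t=13: input=2 -> V=10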